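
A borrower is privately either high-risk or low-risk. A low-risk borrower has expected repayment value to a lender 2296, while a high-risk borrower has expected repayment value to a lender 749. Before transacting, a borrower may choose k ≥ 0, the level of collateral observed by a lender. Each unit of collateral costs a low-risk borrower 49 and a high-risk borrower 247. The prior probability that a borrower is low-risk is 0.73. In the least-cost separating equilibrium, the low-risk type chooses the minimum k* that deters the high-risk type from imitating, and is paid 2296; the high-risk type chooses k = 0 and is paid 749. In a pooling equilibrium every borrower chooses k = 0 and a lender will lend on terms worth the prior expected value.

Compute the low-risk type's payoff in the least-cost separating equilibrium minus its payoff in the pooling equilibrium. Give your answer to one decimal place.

110.8

Least-cost separating signal: k* solves 749 = 2296 − 247·k*, so k* = (2296 − 749)/247 ≈ 6.2632.
Low-risk type's separating payoff: 2296 − 49 × k* = 2296 − 49 × (2296 − 749)/247 = 2296 − 75803/247 ≈ 1989.105.
Pooling payoff: 0.73 × 2296 + 0.27 × 749 = 1878.31.
Difference: 1989.105 − 1878.31 = 110.795, i.e. 110.8 to one decimal place.
The low-risk type prefers to separate.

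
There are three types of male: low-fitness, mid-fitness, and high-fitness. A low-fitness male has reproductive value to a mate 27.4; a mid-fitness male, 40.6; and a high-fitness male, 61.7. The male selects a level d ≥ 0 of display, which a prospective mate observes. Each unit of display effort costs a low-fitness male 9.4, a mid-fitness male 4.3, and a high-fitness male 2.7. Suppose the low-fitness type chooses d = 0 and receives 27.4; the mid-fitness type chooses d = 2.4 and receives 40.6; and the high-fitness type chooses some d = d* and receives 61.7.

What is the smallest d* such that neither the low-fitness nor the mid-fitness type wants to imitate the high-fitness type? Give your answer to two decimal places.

7.31

Low-fitness type (on-path payoff 27.4) won't mimic when 27.4 ≥ 61.7 − 9.4·d*, i.e. d* ≥ 3.65.
Mid-fitness type (on-path payoff 40.6 − 4.3×2.4 = 30.28) won't mimic when 30.28 ≥ 61.7 − 4.3·d*, i.e. d* ≥ 7.31.
Both must hold, so d* = max(3.65, 7.31) = 7.31. The mid-fitness type's constraint binds.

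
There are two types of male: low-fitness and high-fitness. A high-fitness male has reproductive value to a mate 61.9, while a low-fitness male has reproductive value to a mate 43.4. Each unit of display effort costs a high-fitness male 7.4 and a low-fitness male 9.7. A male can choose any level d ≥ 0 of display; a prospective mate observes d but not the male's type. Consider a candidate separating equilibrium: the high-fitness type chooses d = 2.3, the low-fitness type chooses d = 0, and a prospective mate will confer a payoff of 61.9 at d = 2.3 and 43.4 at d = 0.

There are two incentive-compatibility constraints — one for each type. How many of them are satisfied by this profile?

2

High-fitness type: signal → 61.9 − 7.4 × 2.3 = 44.88; deviate to 0 → 43.4. IC holds (44.88 ≥ 43.4).
Low-fitness type: stay at 0 → 43.4; mimic → 61.9 − 9.7 × 2.3 = 39.59. IC holds (43.4 ≥ 39.59).
2 of 2 constraints hold, so this is a separating equilibrium.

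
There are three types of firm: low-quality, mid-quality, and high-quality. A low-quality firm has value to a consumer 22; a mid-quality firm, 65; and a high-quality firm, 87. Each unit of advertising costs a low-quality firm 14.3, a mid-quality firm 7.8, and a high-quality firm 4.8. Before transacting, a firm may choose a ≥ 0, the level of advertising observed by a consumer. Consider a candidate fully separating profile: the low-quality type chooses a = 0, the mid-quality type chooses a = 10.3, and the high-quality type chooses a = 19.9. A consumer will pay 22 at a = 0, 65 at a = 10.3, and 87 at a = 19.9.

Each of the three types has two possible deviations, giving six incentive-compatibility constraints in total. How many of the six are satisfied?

3

High-quality (own payoff 87 − 4.8×19.9 = -8.52): to a=0 gives 22 → profitable ✗; to a=10.3 gives 65 − 4.8×10.3 = 15.56 → profitable ✗.
Low-quality (own payoff 22): to a=10.3 gives 65 − 14.3×10.3 = -82.29 → no gain ✓; to a=19.9 gives 87 − 14.3×19.9 = -197.57 → no gain ✓.
Mid-quality (own payoff 65 − 7.8×10.3 = -15.34): to a=0 gives 22 → profitable ✗; to a=19.9 gives 87 − 7.8×19.9 = -68.22 → no gain ✓.
3 of the 6 constraints hold; not an equilibrium.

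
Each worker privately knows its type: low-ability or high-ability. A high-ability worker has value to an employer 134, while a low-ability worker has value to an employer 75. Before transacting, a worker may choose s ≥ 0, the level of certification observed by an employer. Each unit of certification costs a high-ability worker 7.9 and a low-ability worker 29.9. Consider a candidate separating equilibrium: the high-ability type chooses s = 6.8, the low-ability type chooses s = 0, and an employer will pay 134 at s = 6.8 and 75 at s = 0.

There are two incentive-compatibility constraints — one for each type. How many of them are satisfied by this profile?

2

High-ability type: signal → 134 − 7.9 × 6.8 = 80.28; deviate to 0 → 75. IC holds (80.28 ≥ 75).
Low-ability type: stay at 0 → 75; mimic → 134 − 29.9 × 6.8 = -69.32. IC holds (75 ≥ -69.32).
2 of 2 constraints hold, so this is a separating equilibrium.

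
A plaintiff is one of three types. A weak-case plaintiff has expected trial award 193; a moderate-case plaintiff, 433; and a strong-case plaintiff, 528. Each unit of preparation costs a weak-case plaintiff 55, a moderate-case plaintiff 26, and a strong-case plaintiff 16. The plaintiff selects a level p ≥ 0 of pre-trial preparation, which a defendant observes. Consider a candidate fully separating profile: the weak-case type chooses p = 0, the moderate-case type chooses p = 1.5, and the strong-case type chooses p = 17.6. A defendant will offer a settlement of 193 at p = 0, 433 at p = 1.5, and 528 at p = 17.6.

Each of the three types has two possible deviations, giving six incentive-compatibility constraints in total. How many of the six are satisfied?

Weak-case (own payoff 193): to p=1.5 gives 433 − 55×1.5 = 350.5 → profitable ✗; to p=17.6 gives 528 − 55×17.6 = -440 → no gain ✓.
Strong-case (own payoff 528 − 16×17.6 = 246.4): to p=0 gives 193 → no gain ✓; to p=1.5 gives 433 − 16×1.5 = 409 → profitable ✗.
Moderate-case (own payoff 433 − 26×1.5 = 394): to p=0 gives 193 → no gain ✓; to p=17.6 gives 528 − 26×17.6 = 70.4 → no gain ✓.
4 of the 6 constraints hold; not an equilibrium.

4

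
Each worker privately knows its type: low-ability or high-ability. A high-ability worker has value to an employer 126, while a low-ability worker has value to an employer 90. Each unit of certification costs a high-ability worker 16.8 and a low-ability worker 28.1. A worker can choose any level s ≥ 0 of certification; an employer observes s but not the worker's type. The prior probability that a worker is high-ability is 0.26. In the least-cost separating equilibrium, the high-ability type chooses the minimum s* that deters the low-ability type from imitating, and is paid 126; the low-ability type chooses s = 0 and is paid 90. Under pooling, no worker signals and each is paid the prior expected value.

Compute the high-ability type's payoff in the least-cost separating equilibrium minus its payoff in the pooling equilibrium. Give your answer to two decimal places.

Least-cost separating signal: s* solves 90 = 126 − 28.1·s*, so s* = (126 − 90)/28.1 ≈ 1.2811.
High-ability type's separating payoff: 126 − 16.8 × s* = 126 − 16.8 × (126 − 90)/28.1 = 126 − 604.8/28.1 ≈ 104.4769.
Pooling payoff: 0.26 × 126 + 0.74 × 90 = 99.36.
Difference: 104.4769 − 99.36 = 5.1169, i.e. 5.12 to two decimal places.
The high-ability type prefers to separate.

5.12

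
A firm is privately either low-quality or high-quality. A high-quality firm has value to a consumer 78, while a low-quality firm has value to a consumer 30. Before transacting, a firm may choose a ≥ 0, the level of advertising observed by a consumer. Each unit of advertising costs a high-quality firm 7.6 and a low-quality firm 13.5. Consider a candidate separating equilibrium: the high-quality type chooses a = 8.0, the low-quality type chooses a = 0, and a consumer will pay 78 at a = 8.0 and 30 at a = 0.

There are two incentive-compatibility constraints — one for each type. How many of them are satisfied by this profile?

Low-quality type: stay at 0 → 30; mimic → 78 − 13.5 × 8.0 = -30. IC holds (30 ≥ -30).
High-quality type: signal → 78 − 7.6 × 8.0 = 17.2; deviate to 0 → 30. IC fails (17.2 < 30).
1 of 2 constraints hold, so this profile is not an equilibrium.

1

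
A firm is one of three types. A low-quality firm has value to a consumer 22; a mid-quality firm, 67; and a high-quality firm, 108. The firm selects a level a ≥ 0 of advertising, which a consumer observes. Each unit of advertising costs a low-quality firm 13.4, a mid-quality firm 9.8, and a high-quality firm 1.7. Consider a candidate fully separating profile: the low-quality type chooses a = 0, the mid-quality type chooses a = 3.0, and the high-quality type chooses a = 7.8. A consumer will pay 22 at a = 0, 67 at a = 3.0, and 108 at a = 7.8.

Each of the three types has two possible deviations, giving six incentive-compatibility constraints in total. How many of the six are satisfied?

5

Low-quality (own payoff 22): to a=3.0 gives 67 − 13.4×3.0 = 26.8 → profitable ✗; to a=7.8 gives 108 − 13.4×7.8 = 3.48 → no gain ✓.
Mid-quality (own payoff 67 − 9.8×3.0 = 37.6): to a=0 gives 22 → no gain ✓; to a=7.8 gives 108 − 9.8×7.8 = 31.56 → no gain ✓.
High-quality (own payoff 108 − 1.7×7.8 = 94.74): to a=0 gives 22 → no gain ✓; to a=3.0 gives 67 − 1.7×3.0 = 61.9 → no gain ✓.
5 of the 6 constraints hold; not an equilibrium.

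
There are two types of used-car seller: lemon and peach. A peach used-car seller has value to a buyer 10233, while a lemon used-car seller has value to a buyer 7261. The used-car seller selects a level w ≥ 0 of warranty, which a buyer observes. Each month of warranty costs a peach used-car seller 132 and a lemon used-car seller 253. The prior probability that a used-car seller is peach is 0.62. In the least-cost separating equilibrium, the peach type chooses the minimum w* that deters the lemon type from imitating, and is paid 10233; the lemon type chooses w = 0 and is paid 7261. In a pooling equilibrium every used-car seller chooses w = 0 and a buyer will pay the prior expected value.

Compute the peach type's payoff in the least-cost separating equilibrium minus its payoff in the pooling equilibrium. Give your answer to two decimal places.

-421.25

Least-cost separating signal: w* solves 7261 = 10233 − 253·w*, so w* = (10233 − 7261)/253 ≈ 11.7470.
Peach type's separating payoff: 10233 − 132 × w* = 10233 − 132 × (10233 − 7261)/253 = 10233 − 392304/253 ≈ 8682.3913.
Pooling payoff: 0.62 × 10233 + 0.38 × 7261 = 9103.64.
Difference: 8682.3913 − 9103.64 = -421.2487, i.e. -421.25 to two decimal places.
The peach type would prefer the pooling outcome.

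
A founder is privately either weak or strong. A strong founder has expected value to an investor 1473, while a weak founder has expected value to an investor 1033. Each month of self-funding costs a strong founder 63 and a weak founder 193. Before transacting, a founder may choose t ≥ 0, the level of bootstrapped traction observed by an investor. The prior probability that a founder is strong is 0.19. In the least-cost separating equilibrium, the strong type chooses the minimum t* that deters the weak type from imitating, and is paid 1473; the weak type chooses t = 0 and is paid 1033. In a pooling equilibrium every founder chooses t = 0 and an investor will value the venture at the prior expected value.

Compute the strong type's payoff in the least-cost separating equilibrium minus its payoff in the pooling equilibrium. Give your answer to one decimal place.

212.8

Least-cost separating signal: t* solves 1033 = 1473 − 193·t*, so t* = (1473 − 1033)/193 ≈ 2.2798.
Strong type's separating payoff: 1473 − 63 × t* = 1473 − 63 × (1473 − 1033)/193 = 1473 − 27720/193 ≈ 1329.373.
Pooling payoff: 0.19 × 1473 + 0.81 × 1033 = 1116.6.
Difference: 1329.373 − 1116.6 = 212.773, i.e. 212.8 to one decimal place.
The strong type prefers to separate.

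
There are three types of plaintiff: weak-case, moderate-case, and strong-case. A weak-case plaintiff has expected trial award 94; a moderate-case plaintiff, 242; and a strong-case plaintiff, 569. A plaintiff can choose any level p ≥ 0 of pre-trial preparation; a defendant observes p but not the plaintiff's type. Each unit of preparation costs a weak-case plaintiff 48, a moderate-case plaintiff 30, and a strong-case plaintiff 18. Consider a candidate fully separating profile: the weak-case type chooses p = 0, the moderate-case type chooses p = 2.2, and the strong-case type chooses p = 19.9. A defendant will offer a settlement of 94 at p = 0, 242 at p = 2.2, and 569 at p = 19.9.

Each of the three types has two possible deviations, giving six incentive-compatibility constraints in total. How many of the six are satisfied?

5

Moderate-case (own payoff 242 − 30×2.2 = 176): to p=0 gives 94 → no gain ✓; to p=19.9 gives 569 − 30×19.9 = -28 → no gain ✓.
Strong-case (own payoff 569 − 18×19.9 = 210.8): to p=0 gives 94 → no gain ✓; to p=2.2 gives 242 − 18×2.2 = 202.4 → no gain ✓.
Weak-case (own payoff 94): to p=2.2 gives 242 − 48×2.2 = 136.4 → profitable ✗; to p=19.9 gives 569 − 48×19.9 = -386.2 → no gain ✓.
5 of the 6 constraints hold; not an equilibrium.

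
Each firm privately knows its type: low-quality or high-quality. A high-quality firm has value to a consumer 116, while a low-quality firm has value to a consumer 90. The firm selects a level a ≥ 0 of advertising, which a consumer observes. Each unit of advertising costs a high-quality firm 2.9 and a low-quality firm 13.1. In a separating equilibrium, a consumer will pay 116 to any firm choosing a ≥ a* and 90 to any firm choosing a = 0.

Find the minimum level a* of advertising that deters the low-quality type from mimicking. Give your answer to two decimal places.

A low-quality firm choosing a = 0 receives 90.
Imitating at a* instead would pay 116 at cost 13.1·a*, netting 116 − 13.1·a*.
Indifference: 90 = 116 − 13.1·a*, so a* = (116 − 90) / 13.1 ≈ 1.98.
At a* the low-quality type's incentive constraint just binds; the high-quality type strictly prefers a* since its per-unit cost is lower.

1.98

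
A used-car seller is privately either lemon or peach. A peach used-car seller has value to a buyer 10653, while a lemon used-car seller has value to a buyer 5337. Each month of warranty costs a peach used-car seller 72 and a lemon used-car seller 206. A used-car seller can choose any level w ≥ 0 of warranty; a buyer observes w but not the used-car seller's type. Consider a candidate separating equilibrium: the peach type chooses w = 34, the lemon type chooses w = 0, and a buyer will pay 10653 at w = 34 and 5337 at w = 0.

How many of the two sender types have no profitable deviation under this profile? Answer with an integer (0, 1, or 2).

Peach type: signal → 10653 − 72 × 34 = 8205; deviate to 0 → 5337. IC holds (8205 ≥ 5337).
Lemon type: stay at 0 → 5337; mimic → 10653 − 206 × 34 = 3649. IC holds (5337 ≥ 3649).
2 of 2 constraints hold, so this is a separating equilibrium.

2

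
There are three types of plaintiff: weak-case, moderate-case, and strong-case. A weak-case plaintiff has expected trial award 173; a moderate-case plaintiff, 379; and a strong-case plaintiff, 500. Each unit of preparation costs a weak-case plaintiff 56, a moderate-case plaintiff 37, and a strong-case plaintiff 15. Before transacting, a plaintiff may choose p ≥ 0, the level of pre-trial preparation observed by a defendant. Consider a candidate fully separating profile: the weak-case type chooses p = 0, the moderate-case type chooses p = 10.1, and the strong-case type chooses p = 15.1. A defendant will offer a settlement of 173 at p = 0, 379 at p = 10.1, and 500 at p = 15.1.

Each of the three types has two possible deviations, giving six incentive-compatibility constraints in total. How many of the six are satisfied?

Moderate-case (own payoff 379 − 37×10.1 = 5.3): to p=0 gives 173 → profitable ✗; to p=15.1 gives 500 − 37×15.1 = -58.7 → no gain ✓.
Strong-case (own payoff 500 − 15×15.1 = 273.5): to p=0 gives 173 → no gain ✓; to p=10.1 gives 379 − 15×10.1 = 227.5 → no gain ✓.
Weak-case (own payoff 173): to p=10.1 gives 379 − 56×10.1 = -186.6 → no gain ✓; to p=15.1 gives 500 − 56×15.1 = -345.6 → no gain ✓.
5 of the 6 constraints hold; not an equilibrium.

5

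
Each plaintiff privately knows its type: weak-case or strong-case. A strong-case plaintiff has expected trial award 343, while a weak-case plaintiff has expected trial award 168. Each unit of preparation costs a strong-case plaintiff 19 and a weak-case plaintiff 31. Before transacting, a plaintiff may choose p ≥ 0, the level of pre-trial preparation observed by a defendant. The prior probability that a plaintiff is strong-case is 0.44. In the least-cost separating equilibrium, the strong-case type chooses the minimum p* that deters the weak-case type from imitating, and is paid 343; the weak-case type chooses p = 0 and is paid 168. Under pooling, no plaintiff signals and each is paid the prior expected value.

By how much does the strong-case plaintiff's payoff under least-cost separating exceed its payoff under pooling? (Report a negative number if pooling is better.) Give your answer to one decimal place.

Least-cost separating signal: p* solves 168 = 343 − 31·p*, so p* = (343 − 168)/31 ≈ 5.6452.
Strong-case type's separating payoff: 343 − 19 × p* = 343 − 19 × (343 − 168)/31 = 343 − 3325/31 ≈ 235.742.
Pooling payoff: 0.44 × 343 + 0.56 × 168 = 245.
Difference: 235.742 − 245 = -9.258, i.e. -9.3 to one decimal place.
The strong-case type would prefer the pooling outcome.

-9.3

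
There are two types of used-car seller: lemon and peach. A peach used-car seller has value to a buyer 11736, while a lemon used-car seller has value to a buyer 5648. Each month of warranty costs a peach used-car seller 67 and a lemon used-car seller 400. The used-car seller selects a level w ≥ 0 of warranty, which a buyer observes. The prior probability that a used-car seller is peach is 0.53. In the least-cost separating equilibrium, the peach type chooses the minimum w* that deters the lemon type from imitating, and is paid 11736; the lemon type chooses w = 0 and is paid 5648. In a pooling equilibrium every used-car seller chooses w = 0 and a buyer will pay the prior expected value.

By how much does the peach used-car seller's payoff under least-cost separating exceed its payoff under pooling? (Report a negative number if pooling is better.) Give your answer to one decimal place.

1841.6

Least-cost separating signal: w* solves 5648 = 11736 − 400·w*, so w* = (11736 − 5648)/400 = 15.22.
Peach type's separating payoff: 11736 − 67 × w* = 11736 − 67 × (11736 − 5648)/400 = 11736 − 407896/400 = 10716.26.
Pooling payoff: 0.53 × 11736 + 0.47 × 5648 = 8874.64.
Difference: 10716.26 − 8874.64 = 1841.62, i.e. 1841.6 to one decimal place.
The peach type prefers to separate.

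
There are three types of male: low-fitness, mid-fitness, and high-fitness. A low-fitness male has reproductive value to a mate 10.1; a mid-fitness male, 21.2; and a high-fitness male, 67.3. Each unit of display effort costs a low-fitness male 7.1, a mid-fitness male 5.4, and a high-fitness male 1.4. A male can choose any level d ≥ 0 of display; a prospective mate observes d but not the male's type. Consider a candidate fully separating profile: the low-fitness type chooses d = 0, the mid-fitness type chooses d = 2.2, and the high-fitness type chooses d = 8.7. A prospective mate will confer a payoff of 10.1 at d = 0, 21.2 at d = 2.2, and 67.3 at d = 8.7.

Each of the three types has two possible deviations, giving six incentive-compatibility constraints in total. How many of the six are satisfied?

4

Low-fitness (own payoff 10.1): to d=2.2 gives 21.2 − 7.1×2.2 = 5.58 → no gain ✓; to d=8.7 gives 67.3 − 7.1×8.7 = 5.53 → no gain ✓.
High-fitness (own payoff 67.3 − 1.4×8.7 = 55.12): to d=0 gives 10.1 → no gain ✓; to d=2.2 gives 21.2 − 1.4×2.2 = 18.12 → no gain ✓.
Mid-fitness (own payoff 21.2 − 5.4×2.2 = 9.32): to d=0 gives 10.1 → profitable ✗; to d=8.7 gives 67.3 − 5.4×8.7 = 20.32 → profitable ✗.
4 of the 6 constraints hold; not an equilibrium.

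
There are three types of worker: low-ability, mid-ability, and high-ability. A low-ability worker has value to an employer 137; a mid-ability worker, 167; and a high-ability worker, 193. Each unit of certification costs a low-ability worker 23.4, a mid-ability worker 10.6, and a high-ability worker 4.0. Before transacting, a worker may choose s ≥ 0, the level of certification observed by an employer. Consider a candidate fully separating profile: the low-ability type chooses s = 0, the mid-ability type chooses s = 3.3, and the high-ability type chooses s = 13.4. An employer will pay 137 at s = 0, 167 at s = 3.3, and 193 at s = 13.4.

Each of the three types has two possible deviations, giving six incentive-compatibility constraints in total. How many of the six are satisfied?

4

Low-ability (own payoff 137): to s=3.3 gives 167 − 23.4×3.3 = 89.78 → no gain ✓; to s=13.4 gives 193 − 23.4×13.4 = -120.56 → no gain ✓.
Mid-ability (own payoff 167 − 10.6×3.3 = 132.02): to s=0 gives 137 → profitable ✗; to s=13.4 gives 193 − 10.6×13.4 = 50.96 → no gain ✓.
High-ability (own payoff 193 − 4.0×13.4 = 139.4): to s=0 gives 137 → no gain ✓; to s=3.3 gives 167 − 4.0×3.3 = 153.8 → profitable ✗.
4 of the 6 constraints hold; not an equilibrium.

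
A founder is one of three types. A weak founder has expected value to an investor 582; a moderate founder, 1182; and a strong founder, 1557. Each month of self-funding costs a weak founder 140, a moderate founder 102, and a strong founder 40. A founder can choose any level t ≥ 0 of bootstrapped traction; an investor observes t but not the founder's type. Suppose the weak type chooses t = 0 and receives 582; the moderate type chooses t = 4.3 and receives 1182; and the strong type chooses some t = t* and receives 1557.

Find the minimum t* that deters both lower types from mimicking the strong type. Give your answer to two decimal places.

Weak type (on-path payoff 582) won't mimic when 582 ≥ 1557 − 140·t*, i.e. t* ≥ 6.96.
Moderate type (on-path payoff 1182 − 102×4.3 = 743.4) won't mimic when 743.4 ≥ 1557 − 102·t*, i.e. t* ≥ 7.98.
Both must hold, so t* = max(6.96, 7.98) = 7.98. The moderate type's constraint binds.

7.98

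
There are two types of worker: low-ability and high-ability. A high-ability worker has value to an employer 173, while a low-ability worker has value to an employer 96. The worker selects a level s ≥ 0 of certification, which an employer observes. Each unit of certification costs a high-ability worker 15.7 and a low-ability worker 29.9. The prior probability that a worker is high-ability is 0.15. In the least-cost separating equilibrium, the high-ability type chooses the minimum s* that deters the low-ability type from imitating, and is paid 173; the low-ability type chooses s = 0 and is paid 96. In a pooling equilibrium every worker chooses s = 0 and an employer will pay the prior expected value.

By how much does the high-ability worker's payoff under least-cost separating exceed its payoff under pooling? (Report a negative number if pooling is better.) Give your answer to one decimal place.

25.0

Least-cost separating signal: s* solves 96 = 173 − 29.9·s*, so s* = (173 − 96)/29.9 ≈ 2.5753.
High-ability type's separating payoff: 173 − 15.7 × s* = 173 − 15.7 × (173 − 96)/29.9 = 173 − 1208.9/29.9 ≈ 132.569.
Pooling payoff: 0.15 × 173 + 0.85 × 96 = 107.55.
Difference: 132.569 − 107.55 = 25.019, i.e. 25.0 to one decimal place.
The high-ability type prefers to separate.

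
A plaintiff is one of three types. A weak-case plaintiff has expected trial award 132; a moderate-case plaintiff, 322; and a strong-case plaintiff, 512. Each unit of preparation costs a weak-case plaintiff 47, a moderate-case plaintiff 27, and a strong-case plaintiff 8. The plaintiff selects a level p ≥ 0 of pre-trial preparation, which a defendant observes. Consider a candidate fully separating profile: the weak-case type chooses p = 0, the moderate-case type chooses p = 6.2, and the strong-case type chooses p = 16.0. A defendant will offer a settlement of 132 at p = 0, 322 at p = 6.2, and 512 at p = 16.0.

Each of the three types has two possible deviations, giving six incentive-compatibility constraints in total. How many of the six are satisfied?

Moderate-case (own payoff 322 − 27×6.2 = 154.6): to p=0 gives 132 → no gain ✓; to p=16.0 gives 512 − 27×16.0 = 80 → no gain ✓.
Weak-case (own payoff 132): to p=6.2 gives 322 − 47×6.2 = 30.6 → no gain ✓; to p=16.0 gives 512 − 47×16.0 = -240 → no gain ✓.
Strong-case (own payoff 512 − 8×16.0 = 384): to p=0 gives 132 → no gain ✓; to p=6.2 gives 322 − 8×6.2 = 272.4 → no gain ✓.
6 of the 6 constraints hold; this profile is a separating equilibrium.

6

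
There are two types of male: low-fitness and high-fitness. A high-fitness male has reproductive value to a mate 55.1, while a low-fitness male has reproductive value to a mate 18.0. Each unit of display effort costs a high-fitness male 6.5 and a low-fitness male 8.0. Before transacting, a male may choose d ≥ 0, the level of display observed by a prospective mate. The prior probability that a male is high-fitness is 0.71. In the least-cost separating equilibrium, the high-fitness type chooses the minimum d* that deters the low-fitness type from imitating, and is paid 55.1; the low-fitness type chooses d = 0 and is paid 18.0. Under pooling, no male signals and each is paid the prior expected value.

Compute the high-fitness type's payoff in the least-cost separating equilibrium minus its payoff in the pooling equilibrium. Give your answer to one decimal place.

Least-cost separating signal: d* solves 18.0 = 55.1 − 8.0·d*, so d* = (55.1 − 18.0)/8.0 = 4.6375.
High-fitness type's separating payoff: 55.1 − 6.5 × d* = 55.1 − 6.5 × (55.1 − 18.0)/8.0 = 55.1 − 241.15/8.0 ≈ 24.956.
Pooling payoff: 0.71 × 55.1 + 0.29 × 18.0 = 44.341.
Difference: 24.956 − 44.341 = -19.385, i.e. -19.4 to one decimal place.
The high-fitness type would prefer the pooling outcome.

-19.4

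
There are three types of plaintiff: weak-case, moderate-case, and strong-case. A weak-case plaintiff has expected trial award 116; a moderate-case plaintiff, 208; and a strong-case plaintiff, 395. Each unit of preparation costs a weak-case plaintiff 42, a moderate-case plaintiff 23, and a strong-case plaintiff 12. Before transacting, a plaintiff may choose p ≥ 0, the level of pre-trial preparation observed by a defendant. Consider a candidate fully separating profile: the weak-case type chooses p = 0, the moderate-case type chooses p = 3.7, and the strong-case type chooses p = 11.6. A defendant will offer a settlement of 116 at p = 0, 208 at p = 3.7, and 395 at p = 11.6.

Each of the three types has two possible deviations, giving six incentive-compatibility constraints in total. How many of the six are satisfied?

5

Moderate-case (own payoff 208 − 23×3.7 = 122.9): to p=0 gives 116 → no gain ✓; to p=11.6 gives 395 − 23×11.6 = 128.2 → profitable ✗.
Strong-case (own payoff 395 − 12×11.6 = 255.8): to p=0 gives 116 → no gain ✓; to p=3.7 gives 208 − 12×3.7 = 163.6 → no gain ✓.
Weak-case (own payoff 116): to p=3.7 gives 208 − 42×3.7 = 52.6 → no gain ✓; to p=11.6 gives 395 − 42×11.6 = -92.2 → no gain ✓.
5 of the 6 constraints hold; not an equilibrium.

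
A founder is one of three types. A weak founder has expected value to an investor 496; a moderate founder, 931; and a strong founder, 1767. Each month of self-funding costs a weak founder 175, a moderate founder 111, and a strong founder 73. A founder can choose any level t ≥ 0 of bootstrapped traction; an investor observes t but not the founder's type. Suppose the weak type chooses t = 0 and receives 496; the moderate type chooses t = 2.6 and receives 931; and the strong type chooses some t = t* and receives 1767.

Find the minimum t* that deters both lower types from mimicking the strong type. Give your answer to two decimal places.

10.13

Moderate type (on-path payoff 931 − 111×2.6 = 642.4) won't mimic when 642.4 ≥ 1767 − 111·t*, i.e. t* ≥ 10.13.
Weak type (on-path payoff 496) won't mimic when 496 ≥ 1767 − 175·t*, i.e. t* ≥ 7.26.
Both must hold, so t* = max(7.26, 10.13) = 10.13. The moderate type's constraint binds.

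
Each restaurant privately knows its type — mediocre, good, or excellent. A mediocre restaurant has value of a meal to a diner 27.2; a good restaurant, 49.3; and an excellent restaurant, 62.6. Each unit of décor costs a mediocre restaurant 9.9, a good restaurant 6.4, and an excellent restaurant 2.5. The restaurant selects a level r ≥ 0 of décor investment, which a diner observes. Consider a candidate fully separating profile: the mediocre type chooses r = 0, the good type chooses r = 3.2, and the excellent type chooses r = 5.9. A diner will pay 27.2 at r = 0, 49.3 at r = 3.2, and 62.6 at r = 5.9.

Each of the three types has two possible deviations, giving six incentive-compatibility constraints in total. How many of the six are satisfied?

Mediocre (own payoff 27.2): to r=3.2 gives 49.3 − 9.9×3.2 = 17.62 → no gain ✓; to r=5.9 gives 62.6 − 9.9×5.9 = 4.19 → no gain ✓.
Excellent (own payoff 62.6 − 2.5×5.9 = 47.85): to r=0 gives 27.2 → no gain ✓; to r=3.2 gives 49.3 − 2.5×3.2 = 41.3 → no gain ✓.
Good (own payoff 49.3 − 6.4×3.2 = 28.82): to r=0 gives 27.2 → no gain ✓; to r=5.9 gives 62.6 − 6.4×5.9 = 24.84 → no gain ✓.
6 of the 6 constraints hold; this profile is a separating equilibrium.

6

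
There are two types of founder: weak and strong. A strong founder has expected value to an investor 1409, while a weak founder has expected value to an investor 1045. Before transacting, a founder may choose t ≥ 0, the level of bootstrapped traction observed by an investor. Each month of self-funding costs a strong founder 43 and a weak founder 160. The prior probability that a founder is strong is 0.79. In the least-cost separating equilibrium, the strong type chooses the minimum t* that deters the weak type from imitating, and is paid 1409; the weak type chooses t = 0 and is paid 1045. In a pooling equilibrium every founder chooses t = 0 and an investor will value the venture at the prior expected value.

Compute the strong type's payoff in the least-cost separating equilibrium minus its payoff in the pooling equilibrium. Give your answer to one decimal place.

-21.4

Least-cost separating signal: t* solves 1045 = 1409 − 160·t*, so t* = (1409 − 1045)/160 = 2.275.
Strong type's separating payoff: 1409 − 43 × t* = 1409 − 43 × (1409 − 1045)/160 = 1409 − 15652/160 = 1311.175.
Pooling payoff: 0.79 × 1409 + 0.21 × 1045 = 1332.56.
Difference: 1311.175 − 1332.56 = -21.385, i.e. -21.4 to one decimal place.
The strong type would prefer the pooling outcome.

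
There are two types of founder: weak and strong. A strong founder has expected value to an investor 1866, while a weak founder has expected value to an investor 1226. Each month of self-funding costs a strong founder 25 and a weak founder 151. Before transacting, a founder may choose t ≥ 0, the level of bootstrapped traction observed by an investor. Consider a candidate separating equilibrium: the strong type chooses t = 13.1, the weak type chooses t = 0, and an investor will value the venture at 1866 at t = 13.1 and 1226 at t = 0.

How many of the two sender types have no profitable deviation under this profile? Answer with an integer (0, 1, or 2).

2

Weak type: stay at 0 → 1226; mimic → 1866 − 151 × 13.1 = -112.1. IC holds (1226 ≥ -112.1).
Strong type: signal → 1866 − 25 × 13.1 = 1538.5; deviate to 0 → 1226. IC holds (1538.5 ≥ 1226).
2 of 2 constraints hold, so this is a separating equilibrium.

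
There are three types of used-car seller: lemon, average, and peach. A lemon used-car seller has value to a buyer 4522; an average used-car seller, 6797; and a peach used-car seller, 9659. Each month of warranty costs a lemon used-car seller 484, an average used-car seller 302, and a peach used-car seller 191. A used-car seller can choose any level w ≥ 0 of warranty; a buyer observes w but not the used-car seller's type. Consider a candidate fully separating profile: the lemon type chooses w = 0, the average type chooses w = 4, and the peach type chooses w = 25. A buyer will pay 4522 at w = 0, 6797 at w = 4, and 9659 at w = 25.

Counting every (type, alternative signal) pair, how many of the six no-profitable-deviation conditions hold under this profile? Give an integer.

4

Peach (own payoff 9659 − 191×25 = 4884): to w=0 gives 4522 → no gain ✓; to w=4 gives 6797 − 191×4 = 6033 → profitable ✗.
Average (own payoff 6797 − 302×4 = 5589): to w=0 gives 4522 → no gain ✓; to w=25 gives 9659 − 302×25 = 2109 → no gain ✓.
Lemon (own payoff 4522): to w=4 gives 6797 − 484×4 = 4861 → profitable ✗; to w=25 gives 9659 − 484×25 = -2441 → no gain ✓.
4 of the 6 constraints hold; not an equilibrium.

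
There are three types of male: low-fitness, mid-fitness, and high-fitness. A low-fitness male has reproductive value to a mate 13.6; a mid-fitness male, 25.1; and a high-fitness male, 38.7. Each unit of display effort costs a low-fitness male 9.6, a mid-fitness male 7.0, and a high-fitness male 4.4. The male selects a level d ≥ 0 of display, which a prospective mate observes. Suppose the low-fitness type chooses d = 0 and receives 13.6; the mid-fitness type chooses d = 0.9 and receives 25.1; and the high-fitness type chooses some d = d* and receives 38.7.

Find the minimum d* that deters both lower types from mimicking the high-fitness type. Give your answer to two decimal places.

2.84

Mid-fitness type (on-path payoff 25.1 − 7.0×0.9 = 18.8) won't mimic when 18.8 ≥ 38.7 − 7.0·d*, i.e. d* ≥ 2.84.
Low-fitness type (on-path payoff 13.6) won't mimic when 13.6 ≥ 38.7 − 9.6·d*, i.e. d* ≥ 2.61.
Both must hold, so d* = max(2.61, 2.84) = 2.84. The mid-fitness type's constraint binds.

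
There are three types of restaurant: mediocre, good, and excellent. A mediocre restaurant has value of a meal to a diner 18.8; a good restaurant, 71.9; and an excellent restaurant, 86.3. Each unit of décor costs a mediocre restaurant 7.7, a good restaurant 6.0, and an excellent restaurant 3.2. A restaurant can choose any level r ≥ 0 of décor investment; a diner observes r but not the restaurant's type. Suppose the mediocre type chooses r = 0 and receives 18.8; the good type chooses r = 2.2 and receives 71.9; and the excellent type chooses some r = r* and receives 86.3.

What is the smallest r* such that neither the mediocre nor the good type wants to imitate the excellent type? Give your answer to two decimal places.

Good type (on-path payoff 71.9 − 6.0×2.2 = 58.7) won't mimic when 58.7 ≥ 86.3 − 6.0·r*, i.e. r* ≥ 4.60.
Mediocre type (on-path payoff 18.8) won't mimic when 18.8 ≥ 86.3 − 7.7·r*, i.e. r* ≥ 8.77.
Both must hold, so r* = max(8.77, 4.60) = 8.77. The mediocre type's constraint binds.

8.77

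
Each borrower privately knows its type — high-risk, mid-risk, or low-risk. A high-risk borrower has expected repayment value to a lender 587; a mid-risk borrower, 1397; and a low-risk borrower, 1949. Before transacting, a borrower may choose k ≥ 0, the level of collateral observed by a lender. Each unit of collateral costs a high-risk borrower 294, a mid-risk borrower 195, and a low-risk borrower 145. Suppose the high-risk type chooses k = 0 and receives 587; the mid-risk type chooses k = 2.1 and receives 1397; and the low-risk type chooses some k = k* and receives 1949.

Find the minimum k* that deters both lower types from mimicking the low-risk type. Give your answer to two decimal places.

Mid-risk type (on-path payoff 1397 − 195×2.1 = 987.5) won't mimic when 987.5 ≥ 1949 − 195·k*, i.e. k* ≥ 4.93.
High-risk type (on-path payoff 587) won't mimic when 587 ≥ 1949 − 294·k*, i.e. k* ≥ 4.63.
Both must hold, so k* = max(4.63, 4.93) = 4.93. The mid-risk type's constraint binds.

4.93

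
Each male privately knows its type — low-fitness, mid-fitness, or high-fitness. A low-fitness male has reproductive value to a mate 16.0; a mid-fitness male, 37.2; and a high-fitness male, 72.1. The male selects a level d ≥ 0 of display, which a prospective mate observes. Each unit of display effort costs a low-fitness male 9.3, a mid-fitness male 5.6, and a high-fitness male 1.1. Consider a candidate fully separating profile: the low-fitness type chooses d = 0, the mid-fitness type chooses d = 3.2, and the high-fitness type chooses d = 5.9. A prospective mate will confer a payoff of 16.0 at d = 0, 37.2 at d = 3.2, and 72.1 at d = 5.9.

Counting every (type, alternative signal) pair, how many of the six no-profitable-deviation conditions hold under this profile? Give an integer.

4

High-fitness (own payoff 72.1 − 1.1×5.9 = 65.61): to d=0 gives 16.0 → no gain ✓; to d=3.2 gives 37.2 − 1.1×3.2 = 33.68 → no gain ✓.
Low-fitness (own payoff 16.0): to d=3.2 gives 37.2 − 9.3×3.2 = 7.44 → no gain ✓; to d=5.9 gives 72.1 − 9.3×5.9 = 17.23 → profitable ✗.
Mid-fitness (own payoff 37.2 − 5.6×3.2 = 19.28): to d=0 gives 16.0 → no gain ✓; to d=5.9 gives 72.1 − 5.6×5.9 = 39.06 → profitable ✗.
4 of the 6 constraints hold; not an equilibrium.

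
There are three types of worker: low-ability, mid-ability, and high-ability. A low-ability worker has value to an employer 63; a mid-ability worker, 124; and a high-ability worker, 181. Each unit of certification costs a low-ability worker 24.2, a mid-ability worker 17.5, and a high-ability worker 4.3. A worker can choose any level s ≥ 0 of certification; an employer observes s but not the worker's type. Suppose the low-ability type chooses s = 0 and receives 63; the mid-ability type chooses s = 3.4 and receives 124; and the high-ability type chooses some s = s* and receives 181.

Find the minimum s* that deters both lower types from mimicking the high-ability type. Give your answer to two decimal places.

6.66

Low-ability type (on-path payoff 63) won't mimic when 63 ≥ 181 − 24.2·s*, i.e. s* ≥ 4.88.
Mid-ability type (on-path payoff 124 − 17.5×3.4 = 64.5) won't mimic when 64.5 ≥ 181 − 17.5·s*, i.e. s* ≥ 6.66.
Both must hold, so s* = max(4.88, 6.66) = 6.66. The mid-ability type's constraint binds.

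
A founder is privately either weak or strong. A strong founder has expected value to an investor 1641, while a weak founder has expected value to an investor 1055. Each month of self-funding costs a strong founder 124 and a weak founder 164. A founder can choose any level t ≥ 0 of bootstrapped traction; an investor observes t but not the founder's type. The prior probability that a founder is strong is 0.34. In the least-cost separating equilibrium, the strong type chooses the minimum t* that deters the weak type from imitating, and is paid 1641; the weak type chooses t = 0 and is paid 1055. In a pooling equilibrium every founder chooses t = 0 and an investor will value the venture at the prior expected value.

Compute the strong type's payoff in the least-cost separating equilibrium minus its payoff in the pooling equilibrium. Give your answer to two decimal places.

Least-cost separating signal: t* solves 1055 = 1641 − 164·t*, so t* = (1641 − 1055)/164 ≈ 3.5732.
Strong type's separating payoff: 1641 − 124 × t* = 1641 − 124 × (1641 − 1055)/164 = 1641 − 72664/164 ≈ 1197.9268.
Pooling payoff: 0.34 × 1641 + 0.66 × 1055 = 1254.24.
Difference: 1197.9268 − 1254.24 = -56.3132, i.e. -56.31 to two decimal places.
The strong type would prefer the pooling outcome.

-56.31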